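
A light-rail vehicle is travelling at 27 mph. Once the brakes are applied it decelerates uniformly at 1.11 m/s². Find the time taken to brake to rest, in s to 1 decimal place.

Braking time ≈ 10.9 s

27 mph × 0.44704 = 12.0701 m/s.
Braking time = v/a = 12.0701 / 1.110 = 10.874 s.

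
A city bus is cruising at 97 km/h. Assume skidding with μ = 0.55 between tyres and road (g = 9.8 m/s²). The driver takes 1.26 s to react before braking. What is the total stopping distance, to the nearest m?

97 km/h ÷ 3.6 = 26.9444 m/s.
a = μg = 0.55 × 9.8 = 5.390 m/s².
Reaction distance = v·t_r = 26.9444 × 1.26 = 33.950 m.
Braking distance = v²/(2a) = 26.9444² / (2 × 5.390) = 726.001 / 10.780 = 67.347 m.
Total = 33.950 + 67.347 = 101.297 m.

Total stopping distance ≈ 101 m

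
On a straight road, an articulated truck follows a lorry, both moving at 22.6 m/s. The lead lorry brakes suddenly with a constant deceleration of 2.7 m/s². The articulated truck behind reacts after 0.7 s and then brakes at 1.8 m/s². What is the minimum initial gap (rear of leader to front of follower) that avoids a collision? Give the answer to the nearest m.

Leader travels v²/(2a_L) = 510.760 / 5.400 = 94.585 m before stopping.
Follower covers v·t_r = 22.6000 × 0.7 = 15.820 m while reacting, then v²/(2a_F) = 510.760 / 3.600 = 141.878 m while braking, for a total of 15.820 + 141.878 = 157.698 m.
Since a_F ≤ a_L and the follower starts braking later, the follower is never slower than the leader, so the closest approach is when both have stopped.
Minimum gap = 157.698 − 94.585 = 63.113 m.

Minimum gap ≈ 63 m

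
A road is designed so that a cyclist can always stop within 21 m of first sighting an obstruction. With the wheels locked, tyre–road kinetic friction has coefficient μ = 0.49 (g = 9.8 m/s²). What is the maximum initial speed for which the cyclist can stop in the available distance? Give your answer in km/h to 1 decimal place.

a = μg = 0.49 × 9.8 = 4.802 m/s².
v²/(2a) = d ⇒ v = √(2 × 4.802 × 21) = √201.68 = 14.2014 m/s.
14.2014 m/s × 3.6 = 51.125 km/h.

Maximum speed ≈ 51.1 km/h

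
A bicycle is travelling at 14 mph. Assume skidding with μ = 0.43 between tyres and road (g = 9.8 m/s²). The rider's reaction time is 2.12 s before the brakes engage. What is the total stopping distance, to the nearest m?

Total stopping distance ≈ 18 m

14 mph × 0.44704 = 6.2586 m/s.
a = μg = 0.43 × 9.8 = 4.214 m/s².
Reaction distance = v·t_r = 6.2586 × 2.12 = 13.268 m.
Braking distance = v²/(2a) = 6.2586² / (2 × 4.214) = 39.170 / 8.428 = 4.648 m.
Total = 13.268 + 4.648 = 17.916 m.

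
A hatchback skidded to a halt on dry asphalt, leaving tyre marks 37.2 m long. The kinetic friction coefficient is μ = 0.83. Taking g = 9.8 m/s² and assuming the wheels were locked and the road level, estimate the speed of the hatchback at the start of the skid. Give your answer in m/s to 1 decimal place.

Deceleration a = μg = 0.83 × 9.8 = 8.134 m/s².
v = √(2a·d) = √(2 × 8.134 × 37.2) = √605.170 = 24.6002 m/s.

Initial speed ≈ 24.6 m/s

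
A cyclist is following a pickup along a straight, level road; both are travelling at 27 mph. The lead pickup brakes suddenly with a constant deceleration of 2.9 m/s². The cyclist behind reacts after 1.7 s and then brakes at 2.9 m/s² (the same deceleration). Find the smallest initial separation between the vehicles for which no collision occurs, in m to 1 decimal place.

Minimum gap ≈ 20.5 m

27 mph × 0.44704 = 12.0701 m/s.
Leader travels v²/(2a_L) = 145.687 / 5.800 = 25.118 m before stopping.
Follower covers v·t_r = 12.0701 × 1.7 = 20.519 m while reacting, then v²/(2a_F) = 145.687 / 5.800 = 25.118 m while braking, for a total of 20.519 + 25.118 = 45.637 m.
Since a_F ≤ a_L and the follower starts braking later, the follower is never slower than the leader, so the closest approach is when both have stopped.
Minimum gap = 45.637 − 25.118 = 20.519 m.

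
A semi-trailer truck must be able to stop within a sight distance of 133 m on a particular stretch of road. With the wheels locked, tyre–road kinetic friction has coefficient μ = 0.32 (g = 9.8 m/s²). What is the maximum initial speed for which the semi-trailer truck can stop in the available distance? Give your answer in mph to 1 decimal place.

a = μg = 0.32 × 9.8 = 3.136 m/s².
v²/(2a) = d ⇒ v = √(2 × 3.136 × 133) = √834.18 = 28.8822 m/s.
28.8822 m/s ÷ 0.44704 = 64.608 mph.

Maximum speed ≈ 64.6 mph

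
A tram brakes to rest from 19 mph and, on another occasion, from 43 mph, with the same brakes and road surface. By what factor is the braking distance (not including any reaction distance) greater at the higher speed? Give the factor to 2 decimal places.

Braking distance d = v²/(2a), so with a fixed, d ∝ v².
Factor = (43/19)² = 2.2632² = 5.1221.

Factor ≈ 5.12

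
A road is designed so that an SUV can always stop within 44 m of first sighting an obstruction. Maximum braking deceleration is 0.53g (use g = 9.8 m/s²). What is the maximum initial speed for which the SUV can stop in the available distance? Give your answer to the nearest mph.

a = 0.53 × 9.8 = 5.194 m/s².
v²/(2a) = d ⇒ v = √(2 × 5.194 × 44) = √457.07 = 21.3792 m/s.
21.3792 m/s ÷ 0.44704 = 47.824 mph.

Maximum speed ≈ 48 mph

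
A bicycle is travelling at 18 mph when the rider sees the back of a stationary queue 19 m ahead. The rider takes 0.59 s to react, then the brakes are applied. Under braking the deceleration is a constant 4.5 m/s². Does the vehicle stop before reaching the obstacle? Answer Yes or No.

18 mph × 0.44704 = 8.0467 m/s.
Reaction distance = 8.0467 × 0.59 = 4.748 m.
Braking distance = v²/(2a) = 64.749 / 9.000 = 7.194 m.
Total stopping distance = 4.748 + 7.194 = 11.942 m, vs 19 m available — it stops with 19 − 11.942 = 7.058 m to spare.

Yes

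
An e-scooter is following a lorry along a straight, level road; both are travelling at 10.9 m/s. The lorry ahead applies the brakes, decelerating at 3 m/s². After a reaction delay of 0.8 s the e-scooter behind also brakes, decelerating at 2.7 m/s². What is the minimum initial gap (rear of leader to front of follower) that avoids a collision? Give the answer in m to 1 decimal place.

Leader travels v²/(2a_L) = 118.810 / 6.000 = 19.802 m before stopping.
Follower covers v·t_r = 10.9000 × 0.8 = 8.720 m while reacting, then v²/(2a_F) = 118.810 / 5.400 = 22.002 m while braking, for a total of 8.720 + 22.002 = 30.722 m.
Since a_F ≤ a_L and the follower starts braking later, the follower is never slower than the leader, so the closest approach is when both have stopped.
Minimum gap = 30.722 − 19.802 = 10.920 m.

Minimum gap ≈ 10.9 m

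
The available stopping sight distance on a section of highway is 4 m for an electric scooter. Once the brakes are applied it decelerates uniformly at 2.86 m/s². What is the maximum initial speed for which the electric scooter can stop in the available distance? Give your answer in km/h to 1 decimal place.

Maximum speed ≈ 17.2 km/h

v²/(2a) = d ⇒ v = √(2 × 2.860 × 4) = √22.88 = 4.7833 m/s.
4.7833 m/s × 3.6 = 17.220 km/h.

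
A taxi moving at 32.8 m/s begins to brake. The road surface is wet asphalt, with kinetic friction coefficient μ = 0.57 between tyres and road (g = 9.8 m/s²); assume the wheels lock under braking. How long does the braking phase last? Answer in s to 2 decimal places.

Braking time ≈ 5.87 s

a = μg = 0.57 × 9.8 = 5.586 m/s².
Braking time = v/a = 32.8000 / 5.586 = 5.872 s.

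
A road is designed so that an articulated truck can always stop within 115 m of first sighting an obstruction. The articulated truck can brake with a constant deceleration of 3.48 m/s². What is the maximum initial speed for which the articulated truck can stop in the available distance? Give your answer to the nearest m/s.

v²/(2a) = d ⇒ v = √(2 × 3.480 × 115) = √800.40 = 28.2913 m/s.

Maximum speed ≈ 28 m/s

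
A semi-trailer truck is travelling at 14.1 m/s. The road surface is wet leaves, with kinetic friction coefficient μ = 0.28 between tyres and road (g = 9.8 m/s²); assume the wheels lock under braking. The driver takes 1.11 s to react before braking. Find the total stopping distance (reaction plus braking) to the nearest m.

a = μg = 0.28 × 9.8 = 2.744 m/s².
Reaction distance = v·t_r = 14.1000 × 1.11 = 15.651 m.
Braking distance = v²/(2a) = 14.1000² / (2 × 2.744) = 198.810 / 5.488 = 36.226 m.
Total = 15.651 + 36.226 = 51.877 m.

Total stopping distance ≈ 52 m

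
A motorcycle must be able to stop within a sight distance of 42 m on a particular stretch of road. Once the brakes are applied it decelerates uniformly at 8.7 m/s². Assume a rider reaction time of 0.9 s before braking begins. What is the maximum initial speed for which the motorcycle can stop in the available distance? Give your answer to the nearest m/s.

Stopping distance: v·t_r + v²/(2a) = 42 with t_r = 0.9 s and a = 8.700 m/s².
So v² + 15.660 v − 730.80 = 0.
Positive root: v = −a·t_r + √((a·t_r)² + 2a·d) = −7.830 + √(61.309 + 730.80) = 20.3144 m/s.

Maximum speed ≈ 20 m/s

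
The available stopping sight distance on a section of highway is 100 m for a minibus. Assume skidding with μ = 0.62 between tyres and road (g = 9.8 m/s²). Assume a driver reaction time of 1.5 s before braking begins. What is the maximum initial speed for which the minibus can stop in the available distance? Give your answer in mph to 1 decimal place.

a = μg = 0.62 × 9.8 = 6.076 m/s².
Stopping distance: v·t_r + v²/(2a) = 100 with t_r = 1.5 s and a = 6.076 m/s².
So v² + 18.228 v − 1215.20 = 0.
Positive root: v = −a·t_r + √((a·t_r)² + 2a·d) = −9.114 + √(83.065 + 1215.20) = 26.9174 m/s.
26.9174 m/s ÷ 0.44704 = 60.213 mph.

Maximum speed ≈ 60.2 mph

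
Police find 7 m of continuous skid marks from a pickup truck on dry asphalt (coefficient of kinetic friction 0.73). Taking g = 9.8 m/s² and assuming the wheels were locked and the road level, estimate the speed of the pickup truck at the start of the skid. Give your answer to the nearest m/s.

Deceleration a = μg = 0.73 × 9.8 = 7.154 m/s².
v = √(2a·d) = √(2 × 7.154 × 7) = √100.156 = 10.0078 m/s.

Initial speed ≈ 10 m/s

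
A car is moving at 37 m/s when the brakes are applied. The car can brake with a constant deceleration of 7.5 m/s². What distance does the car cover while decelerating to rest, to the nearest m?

Braking distance ≈ 91 m

Braking distance = v²/(2a) = 37.0000² / (2 × 7.500) = 1369.000 / 15.000 = 91.267 m.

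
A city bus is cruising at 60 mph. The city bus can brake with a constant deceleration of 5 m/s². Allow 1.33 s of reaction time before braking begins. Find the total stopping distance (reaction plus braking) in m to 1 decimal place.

60 mph × 0.44704 = 26.8224 m/s.
Reaction distance = v·t_r = 26.8224 × 1.33 = 35.674 m.
Braking distance = v²/(2a) = 26.8224² / (2 × 5.000) = 719.441 / 10.000 = 71.944 m.
Total = 35.674 + 71.944 = 107.618 m.

Total stopping distance ≈ 107.6 m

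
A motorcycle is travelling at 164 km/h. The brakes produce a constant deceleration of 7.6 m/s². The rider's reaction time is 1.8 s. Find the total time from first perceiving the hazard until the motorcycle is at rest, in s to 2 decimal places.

164 km/h ÷ 3.6 = 45.5556 m/s.
Braking time = v/a = 45.5556 / 7.600 = 5.994 s.
Total = 1.8 + 5.994 = 7.794 s.

Total time ≈ 7.79 s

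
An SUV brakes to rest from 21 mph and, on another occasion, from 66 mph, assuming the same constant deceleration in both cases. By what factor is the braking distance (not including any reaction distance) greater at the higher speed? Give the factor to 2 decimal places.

Factor ≈ 9.88

Braking distance d = v²/(2a), so with a fixed, d ∝ v².
Factor = (66/21)² = 3.1429² = 9.8778.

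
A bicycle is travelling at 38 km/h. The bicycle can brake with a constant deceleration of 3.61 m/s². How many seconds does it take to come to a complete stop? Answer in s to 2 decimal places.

38 km/h ÷ 3.6 = 10.5556 m/s.
Braking time = v/a = 10.5556 / 3.610 = 2.924 s.

Braking time ≈ 2.92 s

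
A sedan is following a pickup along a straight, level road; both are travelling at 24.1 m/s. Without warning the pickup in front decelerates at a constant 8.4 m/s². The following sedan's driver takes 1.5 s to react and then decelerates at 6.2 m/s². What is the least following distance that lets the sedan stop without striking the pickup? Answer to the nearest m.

Leader travels v²/(2a_L) = 580.810 / 16.800 = 34.572 m before stopping.
Follower covers v·t_r = 24.1000 × 1.5 = 36.150 m while reacting, then v²/(2a_F) = 580.810 / 12.400 = 46.840 m while braking, for a total of 36.150 + 46.840 = 82.990 m.
Since a_F ≤ a_L and the follower starts braking later, the follower is never slower than the leader, so the closest approach is when both have stopped.
Minimum gap = 82.990 − 34.572 = 48.418 m.

Minimum gap ≈ 48 m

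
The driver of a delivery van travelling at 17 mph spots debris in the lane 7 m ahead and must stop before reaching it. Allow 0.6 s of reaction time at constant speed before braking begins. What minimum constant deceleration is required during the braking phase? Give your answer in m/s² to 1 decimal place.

Required deceleration ≈ 11.8 m/s²

17 mph × 0.44704 = 7.5997 m/s.
Distance covered during reaction = 7.5997 × 0.6 = 4.560 m.
Distance available for braking: 7 − 4.560 = 2.440 m.
v² = 2a·d ⇒ a = v²/(2d) = 7.5997² / (2 × 2.440) = 57.755 / 4.880 = 11.8350 m/s².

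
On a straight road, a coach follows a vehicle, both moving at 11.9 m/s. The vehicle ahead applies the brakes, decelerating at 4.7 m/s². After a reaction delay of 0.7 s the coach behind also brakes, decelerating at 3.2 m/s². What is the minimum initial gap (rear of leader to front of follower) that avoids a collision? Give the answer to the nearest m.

Minimum gap ≈ 15 m

Leader travels v²/(2a_L) = 141.610 / 9.400 = 15.065 m before stopping.
Follower covers v·t_r = 11.9000 × 0.7 = 8.330 m while reacting, then v²/(2a_F) = 141.610 / 6.400 = 22.127 m while braking, for a total of 8.330 + 22.127 = 30.457 m.
Since a_F ≤ a_L and the follower starts braking later, the follower is never slower than the leader, so the closest approach is when both have stopped.
Minimum gap = 30.457 − 15.065 = 15.392 m.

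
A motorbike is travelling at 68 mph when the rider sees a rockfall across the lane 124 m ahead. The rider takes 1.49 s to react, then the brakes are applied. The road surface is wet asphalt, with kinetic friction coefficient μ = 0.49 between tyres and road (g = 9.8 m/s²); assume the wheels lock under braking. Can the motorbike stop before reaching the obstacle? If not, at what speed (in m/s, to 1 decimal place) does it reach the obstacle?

68 mph × 0.44704 = 30.3987 m/s.
a = μg = 0.49 × 9.8 = 4.802 m/s².
Reaction distance = 30.3987 × 1.49 = 45.294 m.
Braking distance needed to stop: v²/(2a) = 924.081 / 9.604 = 96.218 m, so total needed = 45.294 + 96.218 = 141.512 m > 124 m — it cannot stop.
Distance remaining when braking begins: 124 − 45.294 = 78.706 m.
v² = v₀² − 2a·d = 924.081 − 2 × 4.802 × 78.706 = 168.189 m²/s².
v = √168.189 = 12.969 m/s.

No — it strikes the obstacle at 13.0 m/s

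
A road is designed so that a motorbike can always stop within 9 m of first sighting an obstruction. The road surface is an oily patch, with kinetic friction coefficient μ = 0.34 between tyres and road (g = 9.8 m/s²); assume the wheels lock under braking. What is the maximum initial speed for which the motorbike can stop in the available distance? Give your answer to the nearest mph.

Maximum speed ≈ 17 mph

a = μg = 0.34 × 9.8 = 3.332 m/s².
v²/(2a) = d ⇒ v = √(2 × 3.332 × 9) = √59.98 = 7.7447 m/s.
7.7447 m/s ÷ 0.44704 = 17.324 mph.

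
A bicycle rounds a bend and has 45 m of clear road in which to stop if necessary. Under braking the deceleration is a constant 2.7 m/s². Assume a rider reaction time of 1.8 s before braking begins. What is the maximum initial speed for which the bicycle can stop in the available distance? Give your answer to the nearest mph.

Stopping distance: v·t_r + v²/(2a) = 45 with t_r = 1.8 s and a = 2.700 m/s².
So v² + 9.720 v − 243.00 = 0.
Positive root: v = −a·t_r + √((a·t_r)² + 2a·d) = −4.860 + √(23.620 + 243.00) = 11.4685 m/s.
11.4685 m/s ÷ 0.44704 = 25.654 mph.

Maximum speed ≈ 26 mph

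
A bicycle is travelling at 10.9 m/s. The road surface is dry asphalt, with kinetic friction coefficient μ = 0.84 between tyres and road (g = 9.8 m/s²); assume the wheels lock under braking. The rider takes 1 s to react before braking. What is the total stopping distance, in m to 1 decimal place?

Total stopping distance ≈ 18.1 m

a = μg = 0.84 × 9.8 = 8.232 m/s².
Reaction distance = v·t_r = 10.9000 × 1 = 10.900 m.
Braking distance = v²/(2a) = 10.9000² / (2 × 8.232) = 118.810 / 16.464 = 7.216 m.
Total = 10.900 + 7.216 = 18.116 m.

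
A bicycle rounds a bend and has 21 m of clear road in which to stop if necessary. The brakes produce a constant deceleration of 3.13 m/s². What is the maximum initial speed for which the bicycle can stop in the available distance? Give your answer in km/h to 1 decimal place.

v²/(2a) = d ⇒ v = √(2 × 3.130 × 21) = √131.46 = 11.4656 m/s.
11.4656 m/s × 3.6 = 41.276 km/h.

Maximum speed ≈ 41.3 km/h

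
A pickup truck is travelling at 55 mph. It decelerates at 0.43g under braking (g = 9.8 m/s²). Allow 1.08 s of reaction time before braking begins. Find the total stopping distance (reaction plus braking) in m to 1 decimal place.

55 mph × 0.44704 = 24.5872 m/s.
a = 0.43 × 9.8 = 4.214 m/s².
Reaction distance = v·t_r = 24.5872 × 1.08 = 26.554 m.
Braking distance = v²/(2a) = 24.5872² / (2 × 4.214) = 604.530 / 8.428 = 71.729 m.
Total = 26.554 + 71.729 = 98.283 m.

Total stopping distance ≈ 98.3 m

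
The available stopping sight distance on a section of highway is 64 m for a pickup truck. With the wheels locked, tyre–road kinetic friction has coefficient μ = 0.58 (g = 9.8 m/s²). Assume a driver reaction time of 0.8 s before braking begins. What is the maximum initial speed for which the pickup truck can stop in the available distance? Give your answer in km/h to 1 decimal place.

a = μg = 0.58 × 9.8 = 5.684 m/s².
Stopping distance: v·t_r + v²/(2a) = 64 with t_r = 0.8 s and a = 5.684 m/s².
So v² + 9.094 v − 727.55 = 0.
Positive root: v = −a·t_r + √((a·t_r)² + 2a·d) = −4.547 + √(20.675 + 727.55) = 22.8067 m/s.
22.8067 m/s × 3.6 = 82.104 km/h.

Maximum speed ≈ 82.1 km/h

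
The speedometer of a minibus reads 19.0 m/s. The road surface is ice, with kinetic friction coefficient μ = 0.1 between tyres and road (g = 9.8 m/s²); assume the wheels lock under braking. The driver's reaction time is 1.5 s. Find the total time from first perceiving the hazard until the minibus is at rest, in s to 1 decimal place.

a = μg = 0.1 × 9.8 = 0.980 m/s².
Braking time = v/a = 19.0000 / 0.980 = 19.388 s.
Total = 1.5 + 19.388 = 20.888 s.

Total time ≈ 20.9 s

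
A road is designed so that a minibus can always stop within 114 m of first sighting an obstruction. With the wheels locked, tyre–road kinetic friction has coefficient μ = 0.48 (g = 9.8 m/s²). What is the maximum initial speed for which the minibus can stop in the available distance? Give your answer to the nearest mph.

a = μg = 0.48 × 9.8 = 4.704 m/s².
v²/(2a) = d ⇒ v = √(2 × 4.704 × 114) = √1072.51 = 32.7492 m/s.
32.7492 m/s ÷ 0.44704 = 73.258 mph.

Maximum speed ≈ 73 mph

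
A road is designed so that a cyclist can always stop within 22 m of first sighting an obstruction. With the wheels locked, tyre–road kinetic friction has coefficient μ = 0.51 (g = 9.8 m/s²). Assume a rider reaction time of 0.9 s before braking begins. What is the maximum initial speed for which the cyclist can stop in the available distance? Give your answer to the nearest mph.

a = μg = 0.51 × 9.8 = 4.998 m/s².
Stopping distance: v·t_r + v²/(2a) = 22 with t_r = 0.9 s and a = 4.998 m/s².
So v² + 8.996 v − 219.91 = 0.
Positive root: v = −a·t_r + √((a·t_r)² + 2a·d) = −4.498 + √(20.232 + 219.91) = 10.9985 m/s.
10.9985 m/s ÷ 0.44704 = 24.603 mph.

Maximum speed ≈ 25 mph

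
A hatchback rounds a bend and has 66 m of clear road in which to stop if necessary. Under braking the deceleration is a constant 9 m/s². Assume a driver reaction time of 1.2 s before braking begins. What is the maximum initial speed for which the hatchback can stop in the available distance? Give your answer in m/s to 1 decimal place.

Maximum speed ≈ 25.3 m/s

Stopping distance: v·t_r + v²/(2a) = 66 with t_r = 1.2 s and a = 9.000 m/s².
So v² + 21.600 v − 1188.00 = 0.
Positive root: v = −a·t_r + √((a·t_r)² + 2a·d) = −10.800 + √(116.640 + 1188.00) = 25.3198 m/s.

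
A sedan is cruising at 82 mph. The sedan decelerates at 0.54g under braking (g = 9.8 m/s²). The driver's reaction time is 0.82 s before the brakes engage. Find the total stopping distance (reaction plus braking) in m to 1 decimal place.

82 mph × 0.44704 = 36.6573 m/s.
a = 0.54 × 9.8 = 5.292 m/s².
Reaction distance = v·t_r = 36.6573 × 0.82 = 30.059 m.
Braking distance = v²/(2a) = 36.6573² / (2 × 5.292) = 1343.758 / 10.584 = 126.961 m.
Total = 30.059 + 126.961 = 157.020 m.

Total stopping distance ≈ 157.0 m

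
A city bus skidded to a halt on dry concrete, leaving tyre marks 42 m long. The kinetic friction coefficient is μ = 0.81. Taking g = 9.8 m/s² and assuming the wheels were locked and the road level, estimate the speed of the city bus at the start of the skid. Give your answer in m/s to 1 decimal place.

Deceleration a = μg = 0.81 × 9.8 = 7.938 m/s².
v = √(2a·d) = √(2 × 7.938 × 42) = √666.792 = 25.8223 m/s.

Initial speed ≈ 25.8 m/s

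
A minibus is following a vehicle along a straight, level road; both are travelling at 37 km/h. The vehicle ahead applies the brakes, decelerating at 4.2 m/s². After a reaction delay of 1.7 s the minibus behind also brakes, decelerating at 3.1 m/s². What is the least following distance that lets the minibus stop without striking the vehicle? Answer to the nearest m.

37 km/h ÷ 3.6 = 10.2778 m/s.
Leader travels v²/(2a_L) = 105.633 / 8.400 = 12.575 m before stopping.
Follower covers v·t_r = 10.2778 × 1.7 = 17.472 m while reacting, then v²/(2a_F) = 105.633 / 6.200 = 17.038 m while braking, for a total of 17.472 + 17.038 = 34.510 m.
Since a_F ≤ a_L and the follower starts braking later, the follower is never slower than the leader, so the closest approach is when both have stopped.
Minimum gap = 34.510 − 12.575 = 21.935 m.

Minimum gap ≈ 22 m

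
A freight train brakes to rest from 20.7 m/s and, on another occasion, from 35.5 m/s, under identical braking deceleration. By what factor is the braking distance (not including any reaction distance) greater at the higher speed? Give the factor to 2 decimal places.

Braking distance d = v²/(2a), so with a fixed, d ∝ v².
Factor = (35.5/20.7)² = 1.7150² = 2.9412.

Factor ≈ 2.94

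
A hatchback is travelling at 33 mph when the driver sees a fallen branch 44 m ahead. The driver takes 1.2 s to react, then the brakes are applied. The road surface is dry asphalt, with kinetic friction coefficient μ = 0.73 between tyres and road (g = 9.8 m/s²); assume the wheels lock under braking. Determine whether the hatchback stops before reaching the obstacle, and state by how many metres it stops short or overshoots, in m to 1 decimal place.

33 mph × 0.44704 = 14.7523 m/s.
a = μg = 0.73 × 9.8 = 7.154 m/s².
Reaction distance = 14.7523 × 1.2 = 17.703 m.
Braking distance = v²/(2a) = 217.630 / 14.308 = 15.210 m.
Total stopping distance = 17.703 + 15.210 = 32.913 m, vs 44 m available — it stops with 44 − 32.913 = 11.087 m to spare.

Yes — it stops 11.1 m short of the obstacle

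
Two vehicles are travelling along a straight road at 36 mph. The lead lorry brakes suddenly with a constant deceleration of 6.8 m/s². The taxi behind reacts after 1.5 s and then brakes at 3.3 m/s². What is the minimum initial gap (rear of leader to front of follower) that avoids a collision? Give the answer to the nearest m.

Minimum gap ≈ 44 m

36 mph × 0.44704 = 16.0934 m/s.
Leader travels v²/(2a_L) = 258.998 / 13.600 = 19.044 m before stopping.
Follower covers v·t_r = 16.0934 × 1.5 = 24.140 m while reacting, then v²/(2a_F) = 258.998 / 6.600 = 39.242 m while braking, for a total of 24.140 + 39.242 = 63.382 m.
Since a_F ≤ a_L and the follower starts braking later, the follower is never slower than the leader, so the closest approach is when both have stopped.
Minimum gap = 63.382 − 19.044 = 44.338 m.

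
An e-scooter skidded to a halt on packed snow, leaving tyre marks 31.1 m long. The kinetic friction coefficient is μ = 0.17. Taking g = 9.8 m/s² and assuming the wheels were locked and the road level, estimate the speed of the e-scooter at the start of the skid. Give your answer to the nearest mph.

Deceleration a = μg = 0.17 × 9.8 = 1.666 m/s².
v = √(2a·d) = √(2 × 1.666 × 31.1) = √103.625 = 10.1796 m/s.
= 10.1796 ÷ 0.44704 = 22.771 mph.

Initial speed ≈ 23 mph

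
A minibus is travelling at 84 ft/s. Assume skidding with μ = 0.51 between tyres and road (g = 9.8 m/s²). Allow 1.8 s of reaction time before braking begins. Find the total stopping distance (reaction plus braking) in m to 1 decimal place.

Total stopping distance ≈ 111.7 m

84 ft/s × 0.3048 = 25.6032 m/s.
a = μg = 0.51 × 9.8 = 4.998 m/s².
Reaction distance = v·t_r = 25.6032 × 1.8 = 46.086 m.
Braking distance = v²/(2a) = 25.6032² / (2 × 4.998) = 655.524 / 9.996 = 65.579 m.
Total = 46.086 + 65.579 = 111.665 m.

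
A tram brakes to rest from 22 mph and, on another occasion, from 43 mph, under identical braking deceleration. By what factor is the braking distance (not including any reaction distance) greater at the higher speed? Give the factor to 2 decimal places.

Factor ≈ 3.82

Braking distance d = v²/(2a), so with a fixed, d ∝ v².
Factor = (43/22)² = 1.9545² = 3.8201.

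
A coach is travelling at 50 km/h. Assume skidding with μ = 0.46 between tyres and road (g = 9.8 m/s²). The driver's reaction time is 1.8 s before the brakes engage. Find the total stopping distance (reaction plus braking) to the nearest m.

Total stopping distance ≈ 46 m

50 km/h ÷ 3.6 = 13.8889 m/s.
a = μg = 0.46 × 9.8 = 4.508 m/s².
Reaction distance = v·t_r = 13.8889 × 1.8 = 25.000 m.
Braking distance = v²/(2a) = 13.8889² / (2 × 4.508) = 192.902 / 9.016 = 21.396 m.
Total = 25.000 + 21.396 = 46.396 m.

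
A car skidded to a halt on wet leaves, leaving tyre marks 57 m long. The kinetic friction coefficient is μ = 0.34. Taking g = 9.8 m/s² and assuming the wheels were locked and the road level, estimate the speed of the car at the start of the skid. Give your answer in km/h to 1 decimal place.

Initial speed ≈ 70.2 km/h

Deceleration a = μg = 0.34 × 9.8 = 3.332 m/s².
v = √(2a·d) = √(2 × 3.332 × 57) = √379.848 = 19.4897 m/s.
= 19.4897 × 3.6 = 70.163 km/h.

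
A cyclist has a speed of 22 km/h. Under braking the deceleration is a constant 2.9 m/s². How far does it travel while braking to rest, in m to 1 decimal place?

22 km/h ÷ 3.6 = 6.1111 m/s.
Braking distance = v²/(2a) = 6.1111² / (2 × 2.900) = 37.346 / 5.800 = 6.439 m.

Braking distance ≈ 6.4 m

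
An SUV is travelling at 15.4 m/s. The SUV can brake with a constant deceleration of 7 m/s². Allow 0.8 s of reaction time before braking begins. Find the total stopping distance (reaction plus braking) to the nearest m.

Total stopping distance ≈ 29 m

Reaction distance = v·t_r = 15.4000 × 0.8 = 12.320 m.
Braking distance = v²/(2a) = 15.4000² / (2 × 7.000) = 237.160 / 14.000 = 16.940 m.
Total = 12.320 + 16.940 = 29.260 m.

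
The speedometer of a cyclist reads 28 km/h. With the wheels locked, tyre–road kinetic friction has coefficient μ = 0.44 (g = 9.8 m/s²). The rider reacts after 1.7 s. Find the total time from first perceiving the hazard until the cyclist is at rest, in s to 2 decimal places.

28 km/h ÷ 3.6 = 7.7778 m/s.
a = μg = 0.44 × 9.8 = 4.312 m/s².
Braking time = v/a = 7.7778 / 4.312 = 1.804 s.
Total = 1.7 + 1.804 = 3.504 s.

Total time ≈ 3.50 s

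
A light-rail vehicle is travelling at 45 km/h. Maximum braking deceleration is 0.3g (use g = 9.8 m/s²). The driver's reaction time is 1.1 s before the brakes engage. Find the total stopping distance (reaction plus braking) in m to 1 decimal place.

45 km/h ÷ 3.6 = 12.5000 m/s.
a = 0.3 × 9.8 = 2.940 m/s².
Reaction distance = v·t_r = 12.5000 × 1.1 = 13.750 m.
Braking distance = v²/(2a) = 12.5000² / (2 × 2.940) = 156.250 / 5.880 = 26.573 m.
Total = 13.750 + 26.573 = 40.323 m.

Total stopping distance ≈ 40.3 m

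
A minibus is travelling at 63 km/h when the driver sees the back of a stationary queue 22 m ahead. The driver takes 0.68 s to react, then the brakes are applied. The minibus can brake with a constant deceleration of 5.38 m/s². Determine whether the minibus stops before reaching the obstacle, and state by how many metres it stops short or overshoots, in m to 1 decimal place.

63 km/h ÷ 3.6 = 17.5000 m/s.
Reaction distance = 17.5000 × 0.68 = 11.900 m.
Braking distance = v²/(2a) = 306.250 / 10.760 = 28.462 m.
Total stopping distance = 11.900 + 28.462 = 40.362 m, vs 22 m available — it cannot stop in time and overshoots by 40.362 − 22 = 18.362 m.

No — it overshoots by 18.4 m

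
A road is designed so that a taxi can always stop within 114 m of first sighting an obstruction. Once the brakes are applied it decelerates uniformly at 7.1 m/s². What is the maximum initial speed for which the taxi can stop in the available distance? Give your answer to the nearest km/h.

Maximum speed ≈ 145 km/h

v²/(2a) = d ⇒ v = √(2 × 7.100 × 114) = √1618.80 = 40.2343 m/s.
40.2343 m/s × 3.6 = 144.843 km/h.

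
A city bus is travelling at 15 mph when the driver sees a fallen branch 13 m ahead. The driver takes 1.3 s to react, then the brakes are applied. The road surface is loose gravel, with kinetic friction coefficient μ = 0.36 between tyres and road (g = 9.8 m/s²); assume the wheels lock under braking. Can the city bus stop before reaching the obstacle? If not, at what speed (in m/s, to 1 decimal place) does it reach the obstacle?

No — it strikes the obstacle at 3.8 m/s

15 mph × 0.44704 = 6.7056 m/s.
a = μg = 0.36 × 9.8 = 3.528 m/s².
Reaction distance = 6.7056 × 1.3 = 8.717 m.
Braking distance needed to stop: v²/(2a) = 44.965 / 7.056 = 6.373 m, so total needed = 8.717 + 6.373 = 15.090 m > 13 m — it cannot stop.
Distance remaining when braking begins: 13 − 8.717 = 4.283 m.
v² = v₀² − 2a·d = 44.965 − 2 × 3.528 × 4.283 = 14.744 m²/s².
v = √14.744 = 3.840 m/s.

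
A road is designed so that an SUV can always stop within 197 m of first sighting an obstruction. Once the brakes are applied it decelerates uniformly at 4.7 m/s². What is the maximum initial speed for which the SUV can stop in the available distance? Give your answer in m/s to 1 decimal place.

Maximum speed ≈ 43.0 m/s

v²/(2a) = d ⇒ v = √(2 × 4.700 × 197) = √1851.80 = 43.0325 m/s.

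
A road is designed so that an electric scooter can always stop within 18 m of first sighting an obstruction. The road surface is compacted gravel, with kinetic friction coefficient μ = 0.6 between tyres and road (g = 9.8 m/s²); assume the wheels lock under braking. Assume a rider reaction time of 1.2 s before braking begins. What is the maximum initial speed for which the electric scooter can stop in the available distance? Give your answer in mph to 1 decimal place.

Maximum speed ≈ 20.4 mph

a = μg = 0.6 × 9.8 = 5.880 m/s².
Stopping distance: v·t_r + v²/(2a) = 18 with t_r = 1.2 s and a = 5.880 m/s².
So v² + 14.112 v − 211.68 = 0.
Positive root: v = −a·t_r + √((a·t_r)² + 2a·d) = −7.056 + √(49.787 + 211.68) = 9.1139 m/s.
9.1139 m/s ÷ 0.44704 = 20.387 mph.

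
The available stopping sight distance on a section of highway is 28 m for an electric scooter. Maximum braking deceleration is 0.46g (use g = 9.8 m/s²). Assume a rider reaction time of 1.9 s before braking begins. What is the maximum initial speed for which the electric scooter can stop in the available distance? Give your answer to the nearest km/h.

Maximum speed ≈ 34 km/h

a = 0.46 × 9.8 = 4.508 m/s².
Stopping distance: v·t_r + v²/(2a) = 28 with t_r = 1.9 s and a = 4.508 m/s².
So v² + 17.130 v − 252.45 = 0.
Positive root: v = −a·t_r + √((a·t_r)² + 2a·d) = −8.565 + √(73.359 + 252.45) = 9.4852 m/s.
9.4852 m/s × 3.6 = 34.147 km/h.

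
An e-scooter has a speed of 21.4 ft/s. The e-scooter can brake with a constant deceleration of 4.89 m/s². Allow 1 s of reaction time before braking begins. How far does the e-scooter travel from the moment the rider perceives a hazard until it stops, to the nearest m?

21.4 ft/s × 0.3048 = 6.5227 m/s.
Reaction distance = v·t_r = 6.5227 × 1 = 6.523 m.
Braking distance = v²/(2a) = 6.5227² / (2 × 4.890) = 42.546 / 9.780 = 4.350 m.
Total = 6.523 + 4.350 = 10.873 m.

Total stopping distance ≈ 11 m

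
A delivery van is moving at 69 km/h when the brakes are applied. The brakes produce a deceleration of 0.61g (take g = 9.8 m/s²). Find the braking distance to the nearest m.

Braking distance ≈ 31 m

69 km/h ÷ 3.6 = 19.1667 m/s.
a = 0.61 × 9.8 = 5.978 m/s².
Braking distance = v²/(2a) = 19.1667² / (2 × 5.978) = 367.362 / 11.956 = 30.726 m.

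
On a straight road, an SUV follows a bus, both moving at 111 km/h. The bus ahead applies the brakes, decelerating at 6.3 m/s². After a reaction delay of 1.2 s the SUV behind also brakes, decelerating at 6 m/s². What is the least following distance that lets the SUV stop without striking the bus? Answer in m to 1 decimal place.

111 km/h ÷ 3.6 = 30.8333 m/s.
Leader travels v²/(2a_L) = 950.692 / 12.600 = 75.452 m before stopping.
Follower covers v·t_r = 30.8333 × 1.2 = 37.000 m while reacting, then v²/(2a_F) = 950.692 / 12.000 = 79.224 m while braking, for a total of 37.000 + 79.224 = 116.224 m.
Since a_F ≤ a_L and the follower starts braking later, the follower is never slower than the leader, so the closest approach is when both have stopped.
Minimum gap = 116.224 − 75.452 = 40.772 m.

Minimum gap ≈ 40.8 m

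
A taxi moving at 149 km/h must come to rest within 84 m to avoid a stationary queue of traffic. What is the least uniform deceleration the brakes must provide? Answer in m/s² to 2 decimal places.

Required deceleration ≈ 10.20 m/s²

149 km/h ÷ 3.6 = 41.3889 m/s.
v² = 2a·d ⇒ a = v²/(2d) = 41.3889² / (2 × 84.000) = 1713.041 / 168.000 = 10.1967 m/s².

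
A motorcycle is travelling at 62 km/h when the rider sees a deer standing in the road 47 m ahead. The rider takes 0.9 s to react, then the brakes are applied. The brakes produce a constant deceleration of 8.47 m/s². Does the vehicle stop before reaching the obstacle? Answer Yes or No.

Yes

62 km/h ÷ 3.6 = 17.2222 m/s.
Reaction distance = 17.2222 × 0.9 = 15.500 m.
Braking distance = v²/(2a) = 296.604 / 16.940 = 17.509 m.
Total stopping distance = 15.500 + 17.509 = 33.009 m, vs 47 m available — it stops with 47 − 33.009 = 13.991 m to spare.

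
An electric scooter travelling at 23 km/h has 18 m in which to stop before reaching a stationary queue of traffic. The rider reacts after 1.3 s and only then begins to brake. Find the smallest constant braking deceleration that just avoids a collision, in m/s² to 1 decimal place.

Required deceleration ≈ 2.1 m/s²

23 km/h ÷ 3.6 = 6.3889 m/s.
Distance covered during reaction = 6.3889 × 1.3 = 8.306 m.
Distance available for braking: 18 − 8.306 = 9.694 m.
v² = 2a·d ⇒ a = v²/(2d) = 6.3889² / (2 × 9.694) = 40.818 / 19.388 = 2.1053 m/s².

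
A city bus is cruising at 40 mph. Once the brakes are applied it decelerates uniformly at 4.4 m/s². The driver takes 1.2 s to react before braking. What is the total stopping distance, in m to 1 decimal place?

Total stopping distance ≈ 57.8 m

40 mph × 0.44704 = 17.8816 m/s.
Reaction distance = v·t_r = 17.8816 × 1.2 = 21.458 m.
Braking distance = v²/(2a) = 17.8816² / (2 × 4.400) = 319.752 / 8.800 = 36.335 m.
Total = 21.458 + 36.335 = 57.793 m.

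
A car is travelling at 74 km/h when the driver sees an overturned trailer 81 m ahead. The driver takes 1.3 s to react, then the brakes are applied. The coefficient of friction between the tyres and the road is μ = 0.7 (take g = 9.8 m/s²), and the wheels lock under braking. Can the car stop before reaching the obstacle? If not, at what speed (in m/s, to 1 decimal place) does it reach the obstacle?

Yes — it stops about 23.5 m short of the obstacle, so it never reaches it

74 km/h ÷ 3.6 = 20.5556 m/s.
a = μg = 0.7 × 9.8 = 6.860 m/s².
Reaction distance = 20.5556 × 1.3 = 26.722 m.
Braking distance = v²/(2a) = 422.533 / 13.720 = 30.797 m.
Total stopping distance = 26.722 + 30.797 = 57.519 m, vs 81 m available — it stops with 81 − 57.519 = 23.481 m to spare.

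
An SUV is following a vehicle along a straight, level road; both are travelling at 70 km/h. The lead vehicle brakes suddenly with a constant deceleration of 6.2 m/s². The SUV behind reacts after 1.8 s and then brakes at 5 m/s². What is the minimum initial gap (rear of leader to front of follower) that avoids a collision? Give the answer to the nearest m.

Minimum gap ≈ 42 m

70 km/h ÷ 3.6 = 19.4444 m/s.
Leader travels v²/(2a_L) = 378.085 / 12.400 = 30.491 m before stopping.
Follower covers v·t_r = 19.4444 × 1.8 = 35.000 m while reacting, then v²/(2a_F) = 378.085 / 10.000 = 37.808 m while braking, for a total of 35.000 + 37.808 = 72.808 m.
Since a_F ≤ a_L and the follower starts braking later, the follower is never slower than the leader, so the closest approach is when both have stopped.
Minimum gap = 72.808 − 30.491 = 42.317 m.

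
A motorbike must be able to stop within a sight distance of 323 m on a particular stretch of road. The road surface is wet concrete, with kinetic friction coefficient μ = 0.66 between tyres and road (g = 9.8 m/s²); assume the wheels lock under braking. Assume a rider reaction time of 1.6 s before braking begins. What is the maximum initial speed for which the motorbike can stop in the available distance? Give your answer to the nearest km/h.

a = μg = 0.66 × 9.8 = 6.468 m/s².
Stopping distance: v·t_r + v²/(2a) = 323 with t_r = 1.6 s and a = 6.468 m/s².
So v² + 20.698 v − 4178.33 = 0.
Positive root: v = −a·t_r + √((a·t_r)² + 2a·d) = −10.349 + √(107.102 + 4178.33) = 55.1142 m/s.
55.1142 m/s × 3.6 = 198.411 km/h.

Maximum speed ≈ 198 km/h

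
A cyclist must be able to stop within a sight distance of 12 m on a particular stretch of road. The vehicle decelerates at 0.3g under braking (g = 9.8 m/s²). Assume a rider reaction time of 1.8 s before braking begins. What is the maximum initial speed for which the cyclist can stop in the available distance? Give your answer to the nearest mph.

Maximum speed ≈ 10 mph

a = 0.3 × 9.8 = 2.940 m/s².
Stopping distance: v·t_r + v²/(2a) = 12 with t_r = 1.8 s and a = 2.940 m/s².
So v² + 10.584 v − 70.56 = 0.
Positive root: v = −a·t_r + √((a·t_r)² + 2a·d) = −5.292 + √(28.005 + 70.56) = 4.6360 m/s.
4.6360 m/s ÷ 0.44704 = 10.370 mph.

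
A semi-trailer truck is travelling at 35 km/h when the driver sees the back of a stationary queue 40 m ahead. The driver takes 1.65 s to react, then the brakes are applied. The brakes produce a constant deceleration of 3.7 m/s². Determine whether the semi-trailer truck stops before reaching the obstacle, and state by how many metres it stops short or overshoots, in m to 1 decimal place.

Yes — it stops 11.2 m short of the obstacle

35 km/h ÷ 3.6 = 9.7222 m/s.
Reaction distance = 9.7222 × 1.65 = 16.042 m.
Braking distance = v²/(2a) = 94.521 / 7.400 = 12.773 m.
Total stopping distance = 16.042 + 12.773 = 28.815 m, vs 40 m available — it stops with 40 − 28.815 = 11.185 m to spare.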